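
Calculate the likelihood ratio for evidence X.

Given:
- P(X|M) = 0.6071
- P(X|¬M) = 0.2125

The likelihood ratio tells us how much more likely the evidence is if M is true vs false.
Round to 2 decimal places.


Likelihood Ratio (LR) = P(X|M) / P(X|¬M)

LR = 0.6071 / 0.2125
   = 2.86

The evidence is 2.86 times more likely if M is true than if M is false.
Since LR > 1, the evidence supports M over ¬M.


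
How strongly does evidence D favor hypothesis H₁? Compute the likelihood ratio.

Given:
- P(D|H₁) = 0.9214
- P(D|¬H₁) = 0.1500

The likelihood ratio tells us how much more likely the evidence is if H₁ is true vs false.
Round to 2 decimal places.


Likelihood Ratio (LR) = P(D|H₁) / P(D|¬H₁)

LR = 0.9214 / 0.1500
   = 6.14

The evidence is 6.14 times more likely if H₁ is true than if H₁ is false.
Because LR exceeds 1, D is evidence for H₁.


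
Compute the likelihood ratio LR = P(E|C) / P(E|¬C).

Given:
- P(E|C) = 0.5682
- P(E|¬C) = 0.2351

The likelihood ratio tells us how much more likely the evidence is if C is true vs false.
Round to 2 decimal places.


Likelihood Ratio (LR) = P(E|C) / P(E|¬C)

LR = 0.5682 / 0.2351
   = 2.42

The evidence is 2.42 times more likely if C is true than if C is false.
Since LR > 1, the evidence supports C over ¬C.


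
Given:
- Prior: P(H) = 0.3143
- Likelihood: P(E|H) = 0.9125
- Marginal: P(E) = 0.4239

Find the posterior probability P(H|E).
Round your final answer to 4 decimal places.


Using Bayes' theorem:

P(H|E) = P(E|H) × P(H) / P(E)
       = 0.9125 × 0.3143 / 0.4239
       = 0.28679875 / 0.4239
       = 0.6766

The evidence strengthens our belief in H.
Prior: 0.3143 → Posterior: 0.6766


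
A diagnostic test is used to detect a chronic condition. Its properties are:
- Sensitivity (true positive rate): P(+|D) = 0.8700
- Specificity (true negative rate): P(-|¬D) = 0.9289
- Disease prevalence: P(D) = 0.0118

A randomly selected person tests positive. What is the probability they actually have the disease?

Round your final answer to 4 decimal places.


Let D = has disease, + = positive test

Given:
- P(D) = 0.0118 (prevalence)
- P(+|D) = 0.8700 (sensitivity)
- P(-|¬D) = 0.9289 (specificity)
- P(+|¬D) = 0.0711 (false positive rate = 1 - specificity)

Step 1: Find P(+)
P(+) = P(+|D)P(D) + P(+|¬D)P(¬D)
     = 0.8700 × 0.0118 + 0.0711 × 0.9882
     = 0.01026600 + 0.07026102
     = 0.08052702

Step 2: Apply Bayes' theorem for P(D|+)
P(D|+) = P(+|D)P(D) / P(+)
       = 0.01026600 / 0.08052702
       = 0.1275


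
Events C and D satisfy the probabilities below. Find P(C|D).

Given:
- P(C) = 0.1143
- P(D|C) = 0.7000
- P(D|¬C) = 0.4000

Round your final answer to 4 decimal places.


Bayes' theorem: P(C|D) = P(D|C) × P(C) / P(D)

Step 1: Calculate P(D) using law of total probability
P(D) = P(D|C)P(C) + P(D|¬C)P(¬C)
     = 0.7000 × 0.1143 + 0.4000 × 0.8857
     = 0.08001000 + 0.35428000
     = 0.43429000

Step 2: Apply Bayes' theorem
P(C|D) = P(D|C) × P(C) / P(D)
       = 0.08001000 / 0.43429000
       = 0.1842


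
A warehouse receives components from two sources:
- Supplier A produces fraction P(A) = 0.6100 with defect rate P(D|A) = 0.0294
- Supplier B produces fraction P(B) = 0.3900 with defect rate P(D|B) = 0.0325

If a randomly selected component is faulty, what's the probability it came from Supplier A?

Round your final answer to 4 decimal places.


Let A = from Supplier A, D = faulty

Given:
- P(A) = 0.6100, P(B) = 0.3900
- P(D|A) = 0.0294, P(D|B) = 0.0325

Step 1: Find P(D)
P(D) = P(D|A)P(A) + P(D|B)P(B)
     = 0.0294 × 0.6100 + 0.0325 × 0.3900
     = 0.01793400 + 0.01267500
     = 0.03060900

Step 2: Apply Bayes' theorem
P(A|D) = P(D|A)P(A) / P(D)
       = 0.01793400 / 0.03060900
       = 0.5859


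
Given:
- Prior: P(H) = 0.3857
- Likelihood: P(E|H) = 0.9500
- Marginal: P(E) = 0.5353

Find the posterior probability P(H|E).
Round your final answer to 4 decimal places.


Using Bayes' theorem:

P(H|E) = P(E|H) × P(H) / P(E)
       = 0.9500 × 0.3857 / 0.5353
       = 0.36641500 / 0.5353
       = 0.6845

The evidence strengthens our belief in H.
Prior: 0.3857 → Posterior: 0.6845


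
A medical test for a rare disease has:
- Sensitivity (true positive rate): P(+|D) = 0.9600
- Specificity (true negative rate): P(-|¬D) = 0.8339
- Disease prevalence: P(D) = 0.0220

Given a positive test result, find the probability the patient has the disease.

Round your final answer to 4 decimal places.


Let D = has disease, + = positive test

Given:
- P(D) = 0.0220 (prevalence)
- P(+|D) = 0.9600 (sensitivity)
- P(-|¬D) = 0.8339 (specificity)
- P(+|¬D) = 0.1661 (false positive rate = 1 - specificity)

Step 1: Find P(+)
P(+) = P(+|D)P(D) + P(+|¬D)P(¬D)
     = 0.9600 × 0.0220 + 0.1661 × 0.9780
     = 0.02112000 + 0.16244580
     = 0.18356580

Step 2: Apply Bayes' theorem for P(D|+)
P(D|+) = P(+|D)P(D) / P(+)
       = 0.02112000 / 0.18356580
       = 0.1151


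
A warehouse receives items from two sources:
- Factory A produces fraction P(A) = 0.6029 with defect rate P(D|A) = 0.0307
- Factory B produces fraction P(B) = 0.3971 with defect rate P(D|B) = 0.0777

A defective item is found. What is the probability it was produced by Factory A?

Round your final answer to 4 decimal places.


Let A = from Factory A, D = defective

Given:
- P(A) = 0.6029, P(B) = 0.3971
- P(D|A) = 0.0307, P(D|B) = 0.0777

Step 1: Find P(D)
P(D) = P(D|A)P(A) + P(D|B)P(B)
     = 0.0307 × 0.6029 + 0.0777 × 0.3971
     = 0.01850903 + 0.03085467
     = 0.04936370

Step 2: Apply Bayes' theorem
P(A|D) = P(D|A)P(A) / P(D)
       = 0.01850903 / 0.04936370
       = 0.3750


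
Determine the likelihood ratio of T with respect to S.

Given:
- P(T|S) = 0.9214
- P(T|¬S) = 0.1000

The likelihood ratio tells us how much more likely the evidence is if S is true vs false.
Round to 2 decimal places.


Likelihood Ratio (LR) = P(T|S) / P(T|¬S)

LR = 0.9214 / 0.1000
   = 9.21

The evidence is 9.21 times more likely if S is true than if S is false.
LR > 1, so observing T raises the odds in favor of S.


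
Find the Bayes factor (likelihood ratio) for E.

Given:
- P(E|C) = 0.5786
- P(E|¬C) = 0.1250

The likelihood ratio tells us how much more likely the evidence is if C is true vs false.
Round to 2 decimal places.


Likelihood Ratio (LR) = P(E|C) / P(E|¬C)

LR = 0.5786 / 0.1250
   = 4.63

The evidence is 4.63 times more likely if C is true than if C is false.
LR > 1, so observing E raises the odds in favor of C.


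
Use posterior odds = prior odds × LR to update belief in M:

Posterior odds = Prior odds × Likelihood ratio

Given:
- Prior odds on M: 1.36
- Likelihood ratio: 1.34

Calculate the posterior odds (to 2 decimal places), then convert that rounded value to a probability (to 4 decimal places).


Step 1: Calculate posterior odds
Posterior odds = Prior odds × LR
               = 1.36 × 1.34
               = 1.82

Step 2: Convert to probability
P(M|E) = Posterior odds / (1 + Posterior odds)
       = 1.82 / (1 + 1.82)
       = 1.82 / 2.82
       = 0.6454

The evidence increased P(M) from 0.5763 to 0.6454.


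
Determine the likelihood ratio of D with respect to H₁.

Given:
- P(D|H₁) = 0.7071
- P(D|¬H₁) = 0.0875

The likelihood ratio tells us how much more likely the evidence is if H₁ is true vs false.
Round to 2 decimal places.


Likelihood Ratio (LR) = P(D|H₁) / P(D|¬H₁)

LR = 0.7071 / 0.0875
   = 8.08

The evidence is 8.08 times more likely if H₁ is true than if H₁ is false.
Because LR exceeds 1, D is evidence for H₁.


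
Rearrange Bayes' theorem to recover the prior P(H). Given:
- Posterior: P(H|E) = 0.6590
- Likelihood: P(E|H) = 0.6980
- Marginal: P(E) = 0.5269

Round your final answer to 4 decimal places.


From Bayes' theorem: P(H|E) = P(E|H) × P(H) / P(E)

Rearranging for P(H):
P(H) = P(H|E) × P(E) / P(E|H)
     = 0.6590 × 0.5269 / 0.6980
     = 0.34722710 / 0.6980
     = 0.4975


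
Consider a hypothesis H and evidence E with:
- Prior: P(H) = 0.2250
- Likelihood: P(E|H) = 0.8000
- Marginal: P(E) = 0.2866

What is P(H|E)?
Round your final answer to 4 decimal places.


Using Bayes' theorem:

P(H|E) = P(E|H) × P(H) / P(E)
       = 0.8000 × 0.2250 / 0.2866
       = 0.18000000 / 0.2866
       = 0.6281

The evidence strengthens our belief in H.
Prior: 0.2250 → Posterior: 0.6281


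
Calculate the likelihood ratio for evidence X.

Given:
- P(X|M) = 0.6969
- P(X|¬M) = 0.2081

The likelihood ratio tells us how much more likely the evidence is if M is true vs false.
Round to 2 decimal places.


Likelihood Ratio (LR) = P(X|M) / P(X|¬M)

LR = 0.6969 / 0.2081
   = 3.35

The evidence is 3.35 times more likely if M is true than if M is false.
Because LR exceeds 1, X is evidence for M.


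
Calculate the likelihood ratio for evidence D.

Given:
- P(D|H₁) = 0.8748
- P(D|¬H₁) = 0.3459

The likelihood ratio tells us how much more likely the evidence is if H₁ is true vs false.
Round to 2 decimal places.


Likelihood Ratio (LR) = P(D|H₁) / P(D|¬H₁)

LR = 0.8748 / 0.3459
   = 2.53

The evidence is 2.53 times more likely if H₁ is true than if H₁ is false.
Because LR exceeds 1, D is evidence for H₁.


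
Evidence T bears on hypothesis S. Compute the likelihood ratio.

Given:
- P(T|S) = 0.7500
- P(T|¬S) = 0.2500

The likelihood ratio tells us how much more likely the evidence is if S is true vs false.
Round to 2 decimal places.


Likelihood Ratio (LR) = P(T|S) / P(T|¬S)

LR = 0.7500 / 0.2500
   = 3.00

The evidence is 3.00 times more likely if S is true than if S is false.
Since LR > 1, the evidence supports S over ¬S.


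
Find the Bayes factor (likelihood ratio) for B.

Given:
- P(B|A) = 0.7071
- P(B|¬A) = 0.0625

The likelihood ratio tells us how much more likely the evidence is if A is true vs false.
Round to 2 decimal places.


Likelihood Ratio (LR) = P(B|A) / P(B|¬A)

LR = 0.7071 / 0.0625
   = 11.31

The evidence is 11.31 times more likely if A is true than if A is false.
LR > 1, so observing B raises the odds in favor of A.


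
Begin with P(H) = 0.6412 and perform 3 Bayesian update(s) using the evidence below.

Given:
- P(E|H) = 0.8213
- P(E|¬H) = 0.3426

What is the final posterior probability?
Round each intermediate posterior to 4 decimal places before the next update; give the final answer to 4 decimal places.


Sequential Bayesian updating:

Initial prior: P(H) = 0.6412

Update 1:
  P(E) = 0.8213 × 0.6412 + 0.3426 × 0.3588 = 0.52661756 + 0.12292488 = 0.64954244
  P(H|E) = 0.52661756 / 0.64954244 = 0.8108

Update 2:
  P(E) = 0.8213 × 0.8108 + 0.3426 × 0.1892 = 0.66591004 + 0.06481992 = 0.73072996
  P(H|E) = 0.66591004 / 0.73072996 = 0.9113

Update 3:
  P(E) = 0.8213 × 0.9113 + 0.3426 × 0.0887 = 0.74845069 + 0.03038862 = 0.77883931
  P(H|E) = 0.74845069 / 0.77883931 = 0.9610

Final posterior: 0.9610


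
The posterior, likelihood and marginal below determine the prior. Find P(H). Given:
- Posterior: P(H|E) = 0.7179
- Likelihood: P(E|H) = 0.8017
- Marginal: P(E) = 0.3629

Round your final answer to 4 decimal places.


From Bayes' theorem: P(H|E) = P(E|H) × P(H) / P(E)

Rearranging for P(H):
P(H) = P(H|E) × P(E) / P(E|H)
     = 0.7179 × 0.3629 / 0.8017
     = 0.26052591 / 0.8017
     = 0.3250


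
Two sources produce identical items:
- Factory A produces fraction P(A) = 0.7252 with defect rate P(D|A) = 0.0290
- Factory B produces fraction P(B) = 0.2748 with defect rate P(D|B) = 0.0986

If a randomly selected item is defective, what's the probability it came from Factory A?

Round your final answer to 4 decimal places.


Let A = from Factory A, D = defective

Given:
- P(A) = 0.7252, P(B) = 0.2748
- P(D|A) = 0.0290, P(D|B) = 0.0986

Step 1: Find P(D)
P(D) = P(D|A)P(A) + P(D|B)P(B)
     = 0.0290 × 0.7252 + 0.0986 × 0.2748
     = 0.02103080 + 0.02709528
     = 0.04812608

Step 2: Apply Bayes' theorem
P(A|D) = P(D|A)P(A) / P(D)
       = 0.02103080 / 0.04812608
       = 0.4370


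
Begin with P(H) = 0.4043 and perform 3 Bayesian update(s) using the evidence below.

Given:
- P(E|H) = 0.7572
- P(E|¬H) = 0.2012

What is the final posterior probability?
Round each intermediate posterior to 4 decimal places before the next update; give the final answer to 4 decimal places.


Sequential Bayesian updating:

Initial prior: P(H) = 0.4043

Update 1:
  P(E) = 0.7572 × 0.4043 + 0.2012 × 0.5957 = 0.30613596 + 0.11985484 = 0.42599080
  P(H|E) = 0.30613596 / 0.42599080 = 0.7186

Update 2:
  P(E) = 0.7572 × 0.7186 + 0.2012 × 0.2814 = 0.54412392 + 0.05661768 = 0.60074160
  P(H|E) = 0.54412392 / 0.60074160 = 0.9058

Update 3:
  P(E) = 0.7572 × 0.9058 + 0.2012 × 0.0942 = 0.68587176 + 0.01895304 = 0.70482480
  P(H|E) = 0.68587176 / 0.70482480 = 0.9731

Final posterior: 0.9731


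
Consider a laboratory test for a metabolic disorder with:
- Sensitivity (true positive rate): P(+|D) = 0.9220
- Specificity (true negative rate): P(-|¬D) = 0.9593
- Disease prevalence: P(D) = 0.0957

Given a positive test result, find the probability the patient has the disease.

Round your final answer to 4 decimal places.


Let D = has disease, + = positive test

Given:
- P(D) = 0.0957 (prevalence)
- P(+|D) = 0.9220 (sensitivity)
- P(-|¬D) = 0.9593 (specificity)
- P(+|¬D) = 0.0407 (false positive rate = 1 - specificity)

Step 1: Find P(+)
P(+) = P(+|D)P(D) + P(+|¬D)P(¬D)
     = 0.9220 × 0.0957 + 0.0407 × 0.9043
     = 0.08823540 + 0.03680501
     = 0.12504041

Step 2: Apply Bayes' theorem for P(D|+)
P(D|+) = P(+|D)P(D) / P(+)
       = 0.08823540 / 0.12504041
       = 0.7057


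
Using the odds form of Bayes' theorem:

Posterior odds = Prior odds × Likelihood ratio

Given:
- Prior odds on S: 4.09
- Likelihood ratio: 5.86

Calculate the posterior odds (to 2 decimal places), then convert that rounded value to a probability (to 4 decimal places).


Step 1: Calculate posterior odds
Posterior odds = Prior odds × LR
               = 4.09 × 5.86
               = 23.97

Step 2: Convert to probability
P(S|E) = Posterior odds / (1 + Posterior odds)
       = 23.97 / (1 + 23.97)
       = 23.97 / 24.97
       = 0.9600

The evidence increased P(S) from 0.8035 to 0.9600.


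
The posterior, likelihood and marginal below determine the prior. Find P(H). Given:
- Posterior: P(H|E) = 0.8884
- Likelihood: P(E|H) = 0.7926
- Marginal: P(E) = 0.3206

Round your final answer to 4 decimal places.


From Bayes' theorem: P(H|E) = P(E|H) × P(H) / P(E)

Rearranging for P(H):
P(H) = P(H|E) × P(E) / P(E|H)
     = 0.8884 × 0.3206 / 0.7926
     = 0.28482104 / 0.7926
     = 0.3594


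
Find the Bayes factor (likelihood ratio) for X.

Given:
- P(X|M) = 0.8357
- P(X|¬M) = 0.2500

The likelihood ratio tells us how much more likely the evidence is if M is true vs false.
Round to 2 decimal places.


Likelihood Ratio (LR) = P(X|M) / P(X|¬M)

LR = 0.8357 / 0.2500
   = 3.34

The evidence is 3.34 times more likely if M is true than if M is false.
Because LR exceeds 1, X is evidence for M.


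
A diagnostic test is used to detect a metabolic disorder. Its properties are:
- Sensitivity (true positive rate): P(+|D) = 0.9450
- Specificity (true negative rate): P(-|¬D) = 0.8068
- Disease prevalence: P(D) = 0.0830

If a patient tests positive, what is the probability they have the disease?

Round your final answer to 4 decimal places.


Let D = has disease, + = positive test

Given:
- P(D) = 0.0830 (prevalence)
- P(+|D) = 0.9450 (sensitivity)
- P(-|¬D) = 0.8068 (specificity)
- P(+|¬D) = 0.1932 (false positive rate = 1 - specificity)

Step 1: Find P(+)
P(+) = P(+|D)P(D) + P(+|¬D)P(¬D)
     = 0.9450 × 0.0830 + 0.1932 × 0.9170
     = 0.07843500 + 0.17716440
     = 0.25559940

Step 2: Apply Bayes' theorem for P(D|+)
P(D|+) = P(+|D)P(D) / P(+)
       = 0.07843500 / 0.25559940
       = 0.3069


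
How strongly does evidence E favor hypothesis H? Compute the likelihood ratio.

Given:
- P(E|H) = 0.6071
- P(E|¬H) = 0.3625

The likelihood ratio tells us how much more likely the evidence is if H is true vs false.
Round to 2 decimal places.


Likelihood Ratio (LR) = P(E|H) / P(E|¬H)

LR = 0.6071 / 0.3625
   = 1.67

The evidence is 1.67 times more likely if H is true than if H is false.
LR > 1, so observing E raises the odds in favor of H.


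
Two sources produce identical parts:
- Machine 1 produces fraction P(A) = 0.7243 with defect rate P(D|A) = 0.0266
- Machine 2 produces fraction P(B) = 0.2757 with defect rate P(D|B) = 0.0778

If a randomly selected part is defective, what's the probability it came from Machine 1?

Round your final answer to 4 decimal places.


Let A = from Machine 1, D = defective

Given:
- P(A) = 0.7243, P(B) = 0.2757
- P(D|A) = 0.0266, P(D|B) = 0.0778

Step 1: Find P(D)
P(D) = P(D|A)P(A) + P(D|B)P(B)
     = 0.0266 × 0.7243 + 0.0778 × 0.2757
     = 0.01926638 + 0.02144946
     = 0.04071584

Step 2: Apply Bayes' theorem
P(A|D) = P(D|A)P(A) / P(D)
       = 0.01926638 / 0.04071584
       = 0.4732


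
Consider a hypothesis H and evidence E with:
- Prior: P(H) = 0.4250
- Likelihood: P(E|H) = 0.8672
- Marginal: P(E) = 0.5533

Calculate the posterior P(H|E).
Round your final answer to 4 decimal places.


Using Bayes' theorem:

P(H|E) = P(E|H) × P(H) / P(E)
       = 0.8672 × 0.4250 / 0.5533
       = 0.36856000 / 0.5533
       = 0.6661

The evidence strengthens our belief in H.
Prior: 0.4250 → Posterior: 0.6661


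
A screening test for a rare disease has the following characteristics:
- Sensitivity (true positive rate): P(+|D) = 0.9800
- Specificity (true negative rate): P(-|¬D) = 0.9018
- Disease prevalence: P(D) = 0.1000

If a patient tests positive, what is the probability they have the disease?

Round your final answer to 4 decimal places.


Let D = has disease, + = positive test

Given:
- P(D) = 0.1000 (prevalence)
- P(+|D) = 0.9800 (sensitivity)
- P(-|¬D) = 0.9018 (specificity)
- P(+|¬D) = 0.0982 (false positive rate = 1 - specificity)

Step 1: Find P(+)
P(+) = P(+|D)P(D) + P(+|¬D)P(¬D)
     = 0.9800 × 0.1000 + 0.0982 × 0.9000
     = 0.09800000 + 0.08838000
     = 0.18638000

Step 2: Apply Bayes' theorem for P(D|+)
P(D|+) = P(+|D)P(D) / P(+)
       = 0.09800000 / 0.18638000
       = 0.5258


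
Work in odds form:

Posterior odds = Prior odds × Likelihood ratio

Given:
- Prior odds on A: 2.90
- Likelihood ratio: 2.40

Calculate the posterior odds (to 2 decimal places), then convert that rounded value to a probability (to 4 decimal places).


Step 1: Calculate posterior odds
Posterior odds = Prior odds × LR
               = 2.90 × 2.40
               = 6.96

Step 2: Convert to probability
P(A|E) = Posterior odds / (1 + Posterior odds)
       = 6.96 / (1 + 6.96)
       = 6.96 / 7.96
       = 0.8744

The evidence increased P(A) from 0.7436 to 0.8744.


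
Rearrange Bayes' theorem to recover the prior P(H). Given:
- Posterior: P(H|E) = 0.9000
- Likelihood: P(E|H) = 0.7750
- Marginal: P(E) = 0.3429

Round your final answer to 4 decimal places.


From Bayes' theorem: P(H|E) = P(E|H) × P(H) / P(E)

Rearranging for P(H):
P(H) = P(H|E) × P(E) / P(E|H)
     = 0.9000 × 0.3429 / 0.7750
     = 0.30861000 / 0.7750
     = 0.3982


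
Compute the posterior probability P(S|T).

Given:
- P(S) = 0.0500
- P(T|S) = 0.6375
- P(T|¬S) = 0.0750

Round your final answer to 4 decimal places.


Bayes' theorem: P(S|T) = P(T|S) × P(S) / P(T)

Step 1: Calculate P(T) using law of total probability
P(T) = P(T|S)P(S) + P(T|¬S)P(¬S)
     = 0.6375 × 0.0500 + 0.0750 × 0.9500
     = 0.03187500 + 0.07125000
     = 0.10312500

Step 2: Apply Bayes' theorem
P(S|T) = P(T|S) × P(S) / P(T)
       = 0.03187500 / 0.10312500
       = 0.3091


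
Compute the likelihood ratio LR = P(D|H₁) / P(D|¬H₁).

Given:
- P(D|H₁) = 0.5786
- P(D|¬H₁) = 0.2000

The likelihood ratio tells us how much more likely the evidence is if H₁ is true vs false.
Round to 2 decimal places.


Likelihood Ratio (LR) = P(D|H₁) / P(D|¬H₁)

LR = 0.5786 / 0.2000
   = 2.89

The evidence is 2.89 times more likely if H₁ is true than if H₁ is false.
LR > 1, so observing D raises the odds in favor of H₁.


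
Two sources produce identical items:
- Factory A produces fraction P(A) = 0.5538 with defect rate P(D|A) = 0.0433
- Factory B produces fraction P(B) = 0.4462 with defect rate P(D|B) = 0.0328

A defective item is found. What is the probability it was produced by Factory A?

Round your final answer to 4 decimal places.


Let A = from Factory A, D = defective

Given:
- P(A) = 0.5538, P(B) = 0.4462
- P(D|A) = 0.0433, P(D|B) = 0.0328

Step 1: Find P(D)
P(D) = P(D|A)P(A) + P(D|B)P(B)
     = 0.0433 × 0.5538 + 0.0328 × 0.4462
     = 0.02397954 + 0.01463536
     = 0.03861490

Step 2: Apply Bayes' theorem
P(A|D) = P(D|A)P(A) / P(D)
       = 0.02397954 / 0.03861490
       = 0.6210


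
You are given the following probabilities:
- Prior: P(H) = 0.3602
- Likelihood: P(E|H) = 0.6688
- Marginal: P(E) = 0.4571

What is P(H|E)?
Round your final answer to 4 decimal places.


Using Bayes' theorem:

P(H|E) = P(E|H) × P(H) / P(E)
       = 0.6688 × 0.3602 / 0.4571
       = 0.24090176 / 0.4571
       = 0.5270

The evidence strengthens our belief in H.
Prior: 0.3602 → Posterior: 0.5270


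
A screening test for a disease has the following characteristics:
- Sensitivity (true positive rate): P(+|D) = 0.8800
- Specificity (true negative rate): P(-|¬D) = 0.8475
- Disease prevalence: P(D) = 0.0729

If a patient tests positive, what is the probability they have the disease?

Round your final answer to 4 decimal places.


Let D = has disease, + = positive test

Given:
- P(D) = 0.0729 (prevalence)
- P(+|D) = 0.8800 (sensitivity)
- P(-|¬D) = 0.8475 (specificity)
- P(+|¬D) = 0.1525 (false positive rate = 1 - specificity)

Step 1: Find P(+)
P(+) = P(+|D)P(D) + P(+|¬D)P(¬D)
     = 0.8800 × 0.0729 + 0.1525 × 0.9271
     = 0.06415200 + 0.14138275
     = 0.20553475

Step 2: Apply Bayes' theorem for P(D|+)
P(D|+) = P(+|D)P(D) / P(+)
       = 0.06415200 / 0.20553475
       = 0.3121


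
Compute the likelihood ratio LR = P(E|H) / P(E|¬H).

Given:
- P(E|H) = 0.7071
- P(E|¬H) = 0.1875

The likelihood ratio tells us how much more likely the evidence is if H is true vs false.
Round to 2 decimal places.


Likelihood Ratio (LR) = P(E|H) / P(E|¬H)

LR = 0.7071 / 0.1875
   = 3.77

The evidence is 3.77 times more likely if H is true than if H is false.
Because LR exceeds 1, E is evidence for H.


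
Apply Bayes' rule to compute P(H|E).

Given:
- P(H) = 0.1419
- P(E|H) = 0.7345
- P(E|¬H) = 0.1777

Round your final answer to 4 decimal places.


Bayes' theorem: P(H|E) = P(E|H) × P(H) / P(E)

Step 1: Calculate P(E) using law of total probability
P(E) = P(E|H)P(H) + P(E|¬H)P(¬H)
     = 0.7345 × 0.1419 + 0.1777 × 0.8581
     = 0.10422555 + 0.15248437
     = 0.25670992

Step 2: Apply Bayes' theorem
P(H|E) = P(E|H) × P(H) / P(E)
       = 0.10422555 / 0.25670992
       = 0.4060


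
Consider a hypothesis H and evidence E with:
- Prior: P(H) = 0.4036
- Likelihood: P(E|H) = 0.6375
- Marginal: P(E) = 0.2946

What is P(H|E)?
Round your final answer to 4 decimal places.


Using Bayes' theorem:

P(H|E) = P(E|H) × P(H) / P(E)
       = 0.6375 × 0.4036 / 0.2946
       = 0.25729500 / 0.2946
       = 0.8734

The evidence strengthens our belief in H.
Prior: 0.4036 → Posterior: 0.8734


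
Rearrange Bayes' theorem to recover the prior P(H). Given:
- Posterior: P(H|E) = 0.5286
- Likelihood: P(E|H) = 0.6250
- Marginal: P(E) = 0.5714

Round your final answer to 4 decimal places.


From Bayes' theorem: P(H|E) = P(E|H) × P(H) / P(E)

Rearranging for P(H):
P(H) = P(H|E) × P(E) / P(E|H)
     = 0.5286 × 0.5714 / 0.6250
     = 0.30204204 / 0.6250
     = 0.4833


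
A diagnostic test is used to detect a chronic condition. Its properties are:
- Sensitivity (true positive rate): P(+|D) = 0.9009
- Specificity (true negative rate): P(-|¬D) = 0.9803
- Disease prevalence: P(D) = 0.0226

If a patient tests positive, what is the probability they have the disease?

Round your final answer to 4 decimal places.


Let D = has disease, + = positive test

Given:
- P(D) = 0.0226 (prevalence)
- P(+|D) = 0.9009 (sensitivity)
- P(-|¬D) = 0.9803 (specificity)
- P(+|¬D) = 0.0197 (false positive rate = 1 - specificity)

Step 1: Find P(+)
P(+) = P(+|D)P(D) + P(+|¬D)P(¬D)
     = 0.9009 × 0.0226 + 0.0197 × 0.9774
     = 0.02036034 + 0.01925478
     = 0.03961512

Step 2: Apply Bayes' theorem for P(D|+)
P(D|+) = P(+|D)P(D) / P(+)
       = 0.02036034 / 0.03961512
       = 0.5140


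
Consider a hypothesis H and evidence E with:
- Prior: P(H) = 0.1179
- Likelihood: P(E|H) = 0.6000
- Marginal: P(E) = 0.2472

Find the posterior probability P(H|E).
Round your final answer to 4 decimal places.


Using Bayes' theorem:

P(H|E) = P(E|H) × P(H) / P(E)
       = 0.6000 × 0.1179 / 0.2472
       = 0.07074000 / 0.2472
       = 0.2862

The evidence strengthens our belief in H.
Prior: 0.1179 → Posterior: 0.2862


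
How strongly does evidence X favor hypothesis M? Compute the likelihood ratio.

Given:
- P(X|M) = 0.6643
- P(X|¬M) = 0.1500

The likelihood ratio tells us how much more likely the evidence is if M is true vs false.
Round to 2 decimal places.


Likelihood Ratio (LR) = P(X|M) / P(X|¬M)

LR = 0.6643 / 0.1500
   = 4.43

The evidence is 4.43 times more likely if M is true than if M is false.
Since LR > 1, the evidence supports M over ¬M.


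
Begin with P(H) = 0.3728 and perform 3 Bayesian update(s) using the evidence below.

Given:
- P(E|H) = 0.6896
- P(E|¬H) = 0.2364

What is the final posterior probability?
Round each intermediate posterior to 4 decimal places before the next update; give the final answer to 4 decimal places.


Sequential Bayesian updating:

Initial prior: P(H) = 0.3728

Update 1:
  P(E) = 0.6896 × 0.3728 + 0.2364 × 0.6272 = 0.25708288 + 0.14827008 = 0.40535296
  P(H|E) = 0.25708288 / 0.40535296 = 0.6342

Update 2:
  P(E) = 0.6896 × 0.6342 + 0.2364 × 0.3658 = 0.43734432 + 0.08647512 = 0.52381944
  P(H|E) = 0.43734432 / 0.52381944 = 0.8349

Update 3:
  P(E) = 0.6896 × 0.8349 + 0.2364 × 0.1651 = 0.57574704 + 0.03902964 = 0.61477668
  P(H|E) = 0.57574704 / 0.61477668 = 0.9365

Final posterior: 0.9365


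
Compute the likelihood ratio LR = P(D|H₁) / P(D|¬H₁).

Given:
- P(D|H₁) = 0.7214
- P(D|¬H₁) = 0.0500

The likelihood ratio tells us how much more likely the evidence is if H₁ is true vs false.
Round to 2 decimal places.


Likelihood Ratio (LR) = P(D|H₁) / P(D|¬H₁)

LR = 0.7214 / 0.0500
   = 14.43

The evidence is 14.43 times more likely if H₁ is true than if H₁ is false.
Since LR > 1, the evidence supports H₁ over ¬H₁.


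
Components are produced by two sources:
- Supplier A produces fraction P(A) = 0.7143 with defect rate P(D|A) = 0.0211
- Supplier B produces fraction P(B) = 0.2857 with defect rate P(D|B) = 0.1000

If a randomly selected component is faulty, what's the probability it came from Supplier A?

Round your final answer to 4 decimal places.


Let A = from Supplier A, D = faulty

Given:
- P(A) = 0.7143, P(B) = 0.2857
- P(D|A) = 0.0211, P(D|B) = 0.1000

Step 1: Find P(D)
P(D) = P(D|A)P(A) + P(D|B)P(B)
     = 0.0211 × 0.7143 + 0.1000 × 0.2857
     = 0.01507173 + 0.02857000
     = 0.04364173

Step 2: Apply Bayes' theorem
P(A|D) = P(D|A)P(A) / P(D)
       = 0.01507173 / 0.04364173
       = 0.3454


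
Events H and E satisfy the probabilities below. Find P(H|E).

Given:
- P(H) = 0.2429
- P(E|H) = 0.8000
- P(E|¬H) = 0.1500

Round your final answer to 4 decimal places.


Bayes' theorem: P(H|E) = P(E|H) × P(H) / P(E)

Step 1: Calculate P(E) using law of total probability
P(E) = P(E|H)P(H) + P(E|¬H)P(¬H)
     = 0.8000 × 0.2429 + 0.1500 × 0.7571
     = 0.19432000 + 0.11356500
     = 0.30788500

Step 2: Apply Bayes' theorem
P(H|E) = P(E|H) × P(H) / P(E)
       = 0.19432000 / 0.30788500
       = 0.6311


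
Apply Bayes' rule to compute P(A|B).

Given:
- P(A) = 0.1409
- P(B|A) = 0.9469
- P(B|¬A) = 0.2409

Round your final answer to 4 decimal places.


Bayes' theorem: P(A|B) = P(B|A) × P(A) / P(B)

Step 1: Calculate P(B) using law of total probability
P(B) = P(B|A)P(A) + P(B|¬A)P(¬A)
     = 0.9469 × 0.1409 + 0.2409 × 0.8591
     = 0.13341821 + 0.20695719
     = 0.34037540

Step 2: Apply Bayes' theorem
P(A|B) = P(B|A) × P(A) / P(B)
       = 0.13341821 / 0.34037540
       = 0.3920


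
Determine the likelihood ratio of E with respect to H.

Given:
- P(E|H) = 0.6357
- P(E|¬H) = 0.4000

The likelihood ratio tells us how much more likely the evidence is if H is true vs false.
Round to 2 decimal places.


Likelihood Ratio (LR) = P(E|H) / P(E|¬H)

LR = 0.6357 / 0.4000
   = 1.59

The evidence is 1.59 times more likely if H is true than if H is false.
LR > 1, so observing E raises the odds in favor of H.


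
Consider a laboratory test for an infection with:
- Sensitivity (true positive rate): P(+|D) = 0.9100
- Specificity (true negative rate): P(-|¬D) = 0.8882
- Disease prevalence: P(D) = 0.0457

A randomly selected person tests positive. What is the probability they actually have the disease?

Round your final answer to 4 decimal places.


Let D = has disease, + = positive test

Given:
- P(D) = 0.0457 (prevalence)
- P(+|D) = 0.9100 (sensitivity)
- P(-|¬D) = 0.8882 (specificity)
- P(+|¬D) = 0.1118 (false positive rate = 1 - specificity)

Step 1: Find P(+)
P(+) = P(+|D)P(D) + P(+|¬D)P(¬D)
     = 0.9100 × 0.0457 + 0.1118 × 0.9543
     = 0.04158700 + 0.10669074
     = 0.14827774

Step 2: Apply Bayes' theorem for P(D|+)
P(D|+) = P(+|D)P(D) / P(+)
       = 0.04158700 / 0.14827774
       = 0.2805


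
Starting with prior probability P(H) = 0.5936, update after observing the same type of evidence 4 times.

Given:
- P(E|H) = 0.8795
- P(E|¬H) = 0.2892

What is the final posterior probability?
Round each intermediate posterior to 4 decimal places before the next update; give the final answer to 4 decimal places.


Sequential Bayesian updating:

Initial prior: P(H) = 0.5936

Update 1:
  P(E) = 0.8795 × 0.5936 + 0.2892 × 0.4064 = 0.52207120 + 0.11753088 = 0.63960208
  P(H|E) = 0.52207120 / 0.63960208 = 0.8162

Update 2:
  P(E) = 0.8795 × 0.8162 + 0.2892 × 0.1838 = 0.71784790 + 0.05315496 = 0.77100286
  P(H|E) = 0.71784790 / 0.77100286 = 0.9311

Update 3:
  P(E) = 0.8795 × 0.9311 + 0.2892 × 0.0689 = 0.81890245 + 0.01992588 = 0.83882833
  P(H|E) = 0.81890245 / 0.83882833 = 0.9762

Update 4:
  P(E) = 0.8795 × 0.9762 + 0.2892 × 0.0238 = 0.85856790 + 0.00688296 = 0.86545086
  P(H|E) = 0.85856790 / 0.86545086 = 0.9920

Final posterior: 0.9920


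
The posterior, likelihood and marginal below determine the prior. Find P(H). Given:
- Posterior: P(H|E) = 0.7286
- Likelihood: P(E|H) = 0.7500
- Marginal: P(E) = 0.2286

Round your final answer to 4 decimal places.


From Bayes' theorem: P(H|E) = P(E|H) × P(H) / P(E)

Rearranging for P(H):
P(H) = P(H|E) × P(E) / P(E|H)
     = 0.7286 × 0.2286 / 0.7500
     = 0.16655796 / 0.7500
     = 0.2221


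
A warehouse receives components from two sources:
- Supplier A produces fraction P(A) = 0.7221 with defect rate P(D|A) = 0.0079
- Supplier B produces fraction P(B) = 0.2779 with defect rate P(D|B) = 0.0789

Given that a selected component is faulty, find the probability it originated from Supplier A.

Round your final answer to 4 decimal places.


Let A = from Supplier A, D = faulty

Given:
- P(A) = 0.7221, P(B) = 0.2779
- P(D|A) = 0.0079, P(D|B) = 0.0789

Step 1: Find P(D)
P(D) = P(D|A)P(A) + P(D|B)P(B)
     = 0.0079 × 0.7221 + 0.0789 × 0.2779
     = 0.00570459 + 0.02192631
     = 0.02763090

Step 2: Apply Bayes' theorem
P(A|D) = P(D|A)P(A) / P(D)
       = 0.00570459 / 0.02763090
       = 0.2065


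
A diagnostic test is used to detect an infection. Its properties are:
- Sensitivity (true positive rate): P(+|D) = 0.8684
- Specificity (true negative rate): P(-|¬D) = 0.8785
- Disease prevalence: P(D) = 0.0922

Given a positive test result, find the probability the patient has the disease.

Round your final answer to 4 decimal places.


Let D = has disease, + = positive test

Given:
- P(D) = 0.0922 (prevalence)
- P(+|D) = 0.8684 (sensitivity)
- P(-|¬D) = 0.8785 (specificity)
- P(+|¬D) = 0.1215 (false positive rate = 1 - specificity)

Step 1: Find P(+)
P(+) = P(+|D)P(D) + P(+|¬D)P(¬D)
     = 0.8684 × 0.0922 + 0.1215 × 0.9078
     = 0.08006648 + 0.11029770
     = 0.19036418

Step 2: Apply Bayes' theorem for P(D|+)
P(D|+) = P(+|D)P(D) / P(+)
       = 0.08006648 / 0.19036418
       = 0.4206


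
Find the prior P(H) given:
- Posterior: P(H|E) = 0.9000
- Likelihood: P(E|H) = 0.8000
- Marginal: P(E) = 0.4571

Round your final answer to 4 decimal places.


From Bayes' theorem: P(H|E) = P(E|H) × P(H) / P(E)

Rearranging for P(H):
P(H) = P(H|E) × P(E) / P(E|H)
     = 0.9000 × 0.4571 / 0.8000
     = 0.41139000 / 0.8000
     = 0.5142


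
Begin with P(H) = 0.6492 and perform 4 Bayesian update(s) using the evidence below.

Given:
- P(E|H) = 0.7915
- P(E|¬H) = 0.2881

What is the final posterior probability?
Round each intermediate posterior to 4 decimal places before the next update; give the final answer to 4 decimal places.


Sequential Bayesian updating:

Initial prior: P(H) = 0.6492

Update 1:
  P(E) = 0.7915 × 0.6492 + 0.2881 × 0.3508 = 0.51384180 + 0.10106548 = 0.61490728
  P(H|E) = 0.51384180 / 0.61490728 = 0.8356

Update 2:
  P(E) = 0.7915 × 0.8356 + 0.2881 × 0.1644 = 0.66137740 + 0.04736364 = 0.70874104
  P(H|E) = 0.66137740 / 0.70874104 = 0.9332

Update 3:
  P(E) = 0.7915 × 0.9332 + 0.2881 × 0.0668 = 0.73862780 + 0.01924508 = 0.75787288
  P(H|E) = 0.73862780 / 0.75787288 = 0.9746

Update 4:
  P(E) = 0.7915 × 0.9746 + 0.2881 × 0.0254 = 0.77139590 + 0.00731774 = 0.77871364
  P(H|E) = 0.77139590 / 0.77871364 = 0.9906

Final posterior: 0.9906


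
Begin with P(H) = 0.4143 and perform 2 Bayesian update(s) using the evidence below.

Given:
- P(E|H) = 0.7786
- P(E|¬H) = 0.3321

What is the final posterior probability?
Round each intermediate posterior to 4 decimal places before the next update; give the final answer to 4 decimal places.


Sequential Bayesian updating:

Initial prior: P(H) = 0.4143

Update 1:
  P(E) = 0.7786 × 0.4143 + 0.3321 × 0.5857 = 0.32257398 + 0.19451097 = 0.51708495
  P(H|E) = 0.32257398 / 0.51708495 = 0.6238

Update 2:
  P(E) = 0.7786 × 0.6238 + 0.3321 × 0.3762 = 0.48569068 + 0.12493602 = 0.61062670
  P(H|E) = 0.48569068 / 0.61062670 = 0.7954

Final posterior: 0.7954


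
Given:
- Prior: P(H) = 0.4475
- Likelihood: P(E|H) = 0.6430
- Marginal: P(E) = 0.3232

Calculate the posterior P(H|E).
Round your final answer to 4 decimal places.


Using Bayes' theorem:

P(H|E) = P(E|H) × P(H) / P(E)
       = 0.6430 × 0.4475 / 0.3232
       = 0.28774250 / 0.3232
       = 0.8903

The evidence strengthens our belief in H.
Prior: 0.4475 → Posterior: 0.8903


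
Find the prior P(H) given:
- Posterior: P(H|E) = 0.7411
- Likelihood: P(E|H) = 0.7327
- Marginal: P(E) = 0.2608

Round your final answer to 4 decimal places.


From Bayes' theorem: P(H|E) = P(E|H) × P(H) / P(E)

Rearranging for P(H):
P(H) = P(H|E) × P(E) / P(E|H)
     = 0.7411 × 0.2608 / 0.7327
     = 0.19327888 / 0.7327
     = 0.2638


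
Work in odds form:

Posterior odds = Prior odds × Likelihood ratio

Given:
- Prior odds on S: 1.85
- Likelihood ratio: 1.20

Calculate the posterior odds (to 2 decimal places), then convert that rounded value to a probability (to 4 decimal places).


Step 1: Calculate posterior odds
Posterior odds = Prior odds × LR
               = 1.85 × 1.20
               = 2.22

Step 2: Convert to probability
P(S|E) = Posterior odds / (1 + Posterior odds)
       = 2.22 / (1 + 2.22)
       = 2.22 / 3.22
       = 0.6894

The evidence increased P(S) from 0.6491 to 0.6894.


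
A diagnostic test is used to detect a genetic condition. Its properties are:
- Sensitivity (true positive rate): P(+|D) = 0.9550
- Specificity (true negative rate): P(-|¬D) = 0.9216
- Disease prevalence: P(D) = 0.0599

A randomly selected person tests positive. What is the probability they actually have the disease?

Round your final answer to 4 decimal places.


Let D = has disease, + = positive test

Given:
- P(D) = 0.0599 (prevalence)
- P(+|D) = 0.9550 (sensitivity)
- P(-|¬D) = 0.9216 (specificity)
- P(+|¬D) = 0.0784 (false positive rate = 1 - specificity)

Step 1: Find P(+)
P(+) = P(+|D)P(D) + P(+|¬D)P(¬D)
     = 0.9550 × 0.0599 + 0.0784 × 0.9401
     = 0.05720450 + 0.07370384
     = 0.13090834

Step 2: Apply Bayes' theorem for P(D|+)
P(D|+) = P(+|D)P(D) / P(+)
       = 0.05720450 / 0.13090834
       = 0.4370


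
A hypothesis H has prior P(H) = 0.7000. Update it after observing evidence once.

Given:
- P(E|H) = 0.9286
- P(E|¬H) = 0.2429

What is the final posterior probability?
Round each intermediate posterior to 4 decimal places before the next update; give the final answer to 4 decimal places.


Sequential Bayesian updating:

Initial prior: P(H) = 0.7000

Update 1:
  P(E) = 0.9286 × 0.7000 + 0.2429 × 0.3000 = 0.65002000 + 0.07287000 = 0.72289000
  P(H|E) = 0.65002000 / 0.72289000 = 0.8992

Final posterior: 0.8992


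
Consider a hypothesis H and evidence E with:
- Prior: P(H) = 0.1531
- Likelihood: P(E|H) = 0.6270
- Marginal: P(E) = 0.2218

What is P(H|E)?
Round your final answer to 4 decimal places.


Using Bayes' theorem:

P(H|E) = P(E|H) × P(H) / P(E)
       = 0.6270 × 0.1531 / 0.2218
       = 0.09599370 / 0.2218
       = 0.4328

The evidence strengthens our belief in H.
Prior: 0.1531 → Posterior: 0.4328


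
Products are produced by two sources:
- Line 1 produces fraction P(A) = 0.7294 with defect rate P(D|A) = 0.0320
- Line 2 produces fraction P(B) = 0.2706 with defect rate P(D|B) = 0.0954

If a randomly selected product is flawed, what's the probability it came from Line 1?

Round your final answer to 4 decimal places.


Let A = from Line 1, D = flawed

Given:
- P(A) = 0.7294, P(B) = 0.2706
- P(D|A) = 0.0320, P(D|B) = 0.0954

Step 1: Find P(D)
P(D) = P(D|A)P(A) + P(D|B)P(B)
     = 0.0320 × 0.7294 + 0.0954 × 0.2706
     = 0.02334080 + 0.02581524
     = 0.04915604

Step 2: Apply Bayes' theorem
P(A|D) = P(D|A)P(A) / P(D)
       = 0.02334080 / 0.04915604
       = 0.4748


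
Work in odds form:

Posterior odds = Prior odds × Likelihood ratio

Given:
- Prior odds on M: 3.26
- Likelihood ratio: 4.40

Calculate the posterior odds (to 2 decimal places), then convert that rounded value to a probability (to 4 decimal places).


Step 1: Calculate posterior odds
Posterior odds = Prior odds × LR
               = 3.26 × 4.40
               = 14.34

Step 2: Convert to probability
P(M|E) = Posterior odds / (1 + Posterior odds)
       = 14.34 / (1 + 14.34)
       = 14.34 / 15.34
       = 0.9348

The evidence increased P(M) from 0.7653 to 0.9348.


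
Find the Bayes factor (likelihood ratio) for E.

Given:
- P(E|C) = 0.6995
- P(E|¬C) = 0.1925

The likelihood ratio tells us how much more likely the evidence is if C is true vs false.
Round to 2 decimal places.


Likelihood Ratio (LR) = P(E|C) / P(E|¬C)

LR = 0.6995 / 0.1925
   = 3.63

The evidence is 3.63 times more likely if C is true than if C is false.
Since LR > 1, the evidence supports C over ¬C.


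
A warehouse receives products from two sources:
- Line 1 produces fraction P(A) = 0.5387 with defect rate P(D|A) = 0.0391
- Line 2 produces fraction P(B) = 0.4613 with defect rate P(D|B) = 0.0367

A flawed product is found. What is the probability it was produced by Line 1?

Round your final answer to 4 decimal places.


Let A = from Line 1, D = flawed

Given:
- P(A) = 0.5387, P(B) = 0.4613
- P(D|A) = 0.0391, P(D|B) = 0.0367

Step 1: Find P(D)
P(D) = P(D|A)P(A) + P(D|B)P(B)
     = 0.0391 × 0.5387 + 0.0367 × 0.4613
     = 0.02106317 + 0.01692971
     = 0.03799288

Step 2: Apply Bayes' theorem
P(A|D) = P(D|A)P(A) / P(D)
       = 0.02106317 / 0.03799288
       = 0.5544


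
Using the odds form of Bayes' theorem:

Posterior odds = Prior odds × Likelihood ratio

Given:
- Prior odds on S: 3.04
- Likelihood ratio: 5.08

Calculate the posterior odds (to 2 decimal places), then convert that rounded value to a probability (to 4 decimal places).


Step 1: Calculate posterior odds
Posterior odds = Prior odds × LR
               = 3.04 × 5.08
               = 15.44

Step 2: Convert to probability
P(S|E) = Posterior odds / (1 + Posterior odds)
       = 15.44 / (1 + 15.44)
       = 15.44 / 16.44
       = 0.9392

The evidence increased P(S) from 0.7525 to 0.9392.
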